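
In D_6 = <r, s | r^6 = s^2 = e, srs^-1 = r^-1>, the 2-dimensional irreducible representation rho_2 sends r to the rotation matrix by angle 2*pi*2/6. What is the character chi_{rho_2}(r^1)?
chi_{rho_2}(r^1) = 2*cos(2*pi*2*1/6) = -1

Working: rho_2(r^1) is rotation by angle 2*pi*2*1/6, whose trace is 2*cos(2*pi*2*1/6) = -1.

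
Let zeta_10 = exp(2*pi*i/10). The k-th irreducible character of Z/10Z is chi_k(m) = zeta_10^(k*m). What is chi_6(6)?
chi_6(6) = zeta_10^36 = exp(-4*I*pi/5)

Explanation: chi_6(6) = zeta_10^(6*6) = zeta_10^36. Since zeta_10^10 = 1, this equals zeta_10^6 = exp(2*pi*i*6/10) = exp(-4*I*pi/5).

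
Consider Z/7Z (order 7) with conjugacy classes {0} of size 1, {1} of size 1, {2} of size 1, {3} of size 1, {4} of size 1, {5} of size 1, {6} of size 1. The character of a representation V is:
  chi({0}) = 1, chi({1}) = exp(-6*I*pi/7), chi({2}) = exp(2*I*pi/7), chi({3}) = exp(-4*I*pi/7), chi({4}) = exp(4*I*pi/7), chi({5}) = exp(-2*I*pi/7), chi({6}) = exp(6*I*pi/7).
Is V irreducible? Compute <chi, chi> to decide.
Irreducible: <chi, chi> = 1.

Reasoning: <chi, chi> = (1/|G|) sum_C |C| * |chi(C)|^2 = (1/7)[1*|1|^2 + 1*|exp(-6*I*pi/7)|^2 + 1*|exp(2*I*pi/7)|^2 + 1*|exp(-4*I*pi/7)|^2 + 1*|exp(4*I*pi/7)|^2 + 1*|exp(-2*I*pi/7)|^2 + 1*|exp(6*I*pi/7)|^2]
  = (1/7)[(1) + (1) + (1) + (1) + (1) + (1) + (1)] = 7/7 = 1.
(Exp terms are combined using exp(i*s)*conj(exp(i*t)) = exp(i*(s-t)), and sums of them are collapsed using the identity that for every m > 1 the m distinct m-th roots of unity sum to 0, e.g. 1 + exp(2*I*pi/3) + exp(-2*I*pi/3) = 0.)
A character is irreducible iff <chi, chi> = 1, so this representation is irreducible.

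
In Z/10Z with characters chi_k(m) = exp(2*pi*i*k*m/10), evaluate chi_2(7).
chi_2(7) = zeta_10^14 = exp(4*I*pi/5)

Derivation: chi_2(7) = zeta_10^(2*7) = zeta_10^14. Since zeta_10^10 = 1, this equals zeta_10^4 = exp(2*pi*i*4/10) = exp(4*I*pi/5).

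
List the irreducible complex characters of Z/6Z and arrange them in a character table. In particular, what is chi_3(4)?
Character table of Z/6Z (irreps indexed chi_0,...,chi_5 with chi_k(m) = zeta_6^(k*m), zeta_6 = exp(2*pi*i/6)):
  irrep \ class  {0} (size 1)  {1} (size 1)    {2} (size 1)    {3} (size 1)  {4} (size 1)    {5} (size 1)  
  chi_0          1             1               1               1             1               1             
  chi_1          1             exp(I*pi/3)     exp(2*I*pi/3)   -1            exp(-2*I*pi/3)  exp(-I*pi/3)  
  chi_2          1             exp(2*I*pi/3)   exp(-2*I*pi/3)  1             exp(2*I*pi/3)   exp(-2*I*pi/3)
  chi_3          1             -1              1               -1            1               -1            
  chi_4          1             exp(-2*I*pi/3)  exp(2*I*pi/3)   1             exp(-2*I*pi/3)  exp(2*I*pi/3) 
  chi_5          1             exp(-I*pi/3)    exp(-2*I*pi/3)  -1            exp(2*I*pi/3)   exp(I*pi/3)   

Spot check: chi_3(4) = zeta_6^(3*4) = zeta_6^12 = 1.

Details: Z/6Z is abelian, so all 6 irreducible complex representations are 1-dimensional. They are given by chi_k(m) = zeta_6^(k*m) for k = 0,...,5. Row orthogonality: sum_m chi_k(m) conj(chi_l(m)) = 6 * [k = l].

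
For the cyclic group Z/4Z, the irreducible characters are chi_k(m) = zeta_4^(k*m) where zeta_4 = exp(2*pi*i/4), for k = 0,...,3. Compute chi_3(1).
chi_3(1) = zeta_4^3 = -I

Proof sketch: chi_3(1) = zeta_4^(3*1) = zeta_4^3. Since zeta_4^4 = 1, this equals zeta_4^3 = exp(2*pi*i*3/4) = -I.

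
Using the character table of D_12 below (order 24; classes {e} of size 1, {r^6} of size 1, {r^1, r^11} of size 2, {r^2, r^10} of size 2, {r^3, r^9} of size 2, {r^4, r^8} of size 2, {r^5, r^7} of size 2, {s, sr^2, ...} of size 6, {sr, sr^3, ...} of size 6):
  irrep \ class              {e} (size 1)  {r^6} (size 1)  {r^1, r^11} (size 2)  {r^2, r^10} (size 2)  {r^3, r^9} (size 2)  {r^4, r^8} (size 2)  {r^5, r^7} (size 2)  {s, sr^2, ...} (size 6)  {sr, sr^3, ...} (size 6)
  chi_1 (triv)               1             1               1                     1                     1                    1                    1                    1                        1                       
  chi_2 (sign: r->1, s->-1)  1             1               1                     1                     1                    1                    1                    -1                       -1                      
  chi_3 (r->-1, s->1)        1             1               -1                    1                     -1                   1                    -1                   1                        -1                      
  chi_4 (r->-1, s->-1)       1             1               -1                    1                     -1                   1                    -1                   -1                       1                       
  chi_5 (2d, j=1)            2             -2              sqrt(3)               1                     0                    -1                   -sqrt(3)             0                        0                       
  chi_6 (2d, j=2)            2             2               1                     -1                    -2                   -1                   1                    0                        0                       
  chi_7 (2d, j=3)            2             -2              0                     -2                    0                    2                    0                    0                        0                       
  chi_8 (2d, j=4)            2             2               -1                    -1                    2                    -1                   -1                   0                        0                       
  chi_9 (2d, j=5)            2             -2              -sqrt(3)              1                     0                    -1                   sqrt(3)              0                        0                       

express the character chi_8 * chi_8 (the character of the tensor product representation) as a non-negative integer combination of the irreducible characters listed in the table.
chi_8 tensor chi_8 = chi_1 + chi_2 + chi_8 (all other irreducibles have multiplicity 0).

Details: The character of a tensor product is the pointwise product (chi_8 * chi_8)(C) = chi_8(C) * chi_8(C):
  {e}: (2)*(2), {r^6}: (2)*(2), {r^1, r^11}: (-1)*(-1), {r^2, r^10}: (-1)*(-1), {r^3, r^9}: (2)*(2), {r^4, r^8}: (-1)*(-1), {r^5, r^7}: (-1)*(-1), {s, sr^2, ...}: (0)*(0), {sr, sr^3, ...}: (0)*(0)
so (chi_8 * chi_8) takes values
  {e} -> 4, {r^6} -> 4, {r^1, r^11} -> 1, {r^2, r^10} -> 1, {r^3, r^9} -> 4, {r^4, r^8} -> 1, {r^5, r^7} -> 1, {s, sr^2, ...} -> 0, {sr, sr^3, ...} -> 0.
Now take the inner product of this character with each irreducible chi from the table, <chi_8*chi_8, chi> = (1/24) sum_C |C| (chi_8*chi_8)(C) conj(chi(C)):
  <chi_8*chi_8, chi_1> = (1/24)[1*(4)*conj(1) + 1*(4)*conj(1) + 2*(1)*conj(1) + 2*(1)*conj(1) + 2*(4)*conj(1) + 2*(1)*conj(1) + 2*(1)*conj(1) + 6*(0)*conj(1) + 6*(0)*conj(1)]
      = (1/24)[(4) + (4) + (2) + (2) + (8) + (2) + (2) + (0) + (0)] = 24/24 = 1
  <chi_8*chi_8, chi_2> = (1/24)[1*(4)*conj(1) + 1*(4)*conj(1) + 2*(1)*conj(1) + 2*(1)*conj(1) + 2*(4)*conj(1) + 2*(1)*conj(1) + 2*(1)*conj(1) + 6*(0)*conj(-1) + 6*(0)*conj(-1)]
      = (1/24)[(4) + (4) + (2) + (2) + (8) + (2) + (2) + (0) + (0)] = 24/24 = 1
  <chi_8*chi_8, chi_3> = (1/24)[1*(4)*conj(1) + 1*(4)*conj(1) + 2*(1)*conj(-1) + 2*(1)*conj(1) + 2*(4)*conj(-1) + 2*(1)*conj(1) + 2*(1)*conj(-1) + 6*(0)*conj(1) + 6*(0)*conj(-1)]
      = (1/24)[(4) + (4) + (-2) + (2) + (-8) + (2) + (-2) + (0) + (0)] = 0/24 = 0
  <chi_8*chi_8, chi_4> = (1/24)[1*(4)*conj(1) + 1*(4)*conj(1) + 2*(1)*conj(-1) + 2*(1)*conj(1) + 2*(4)*conj(-1) + 2*(1)*conj(1) + 2*(1)*conj(-1) + 6*(0)*conj(-1) + 6*(0)*conj(1)]
      = (1/24)[(4) + (4) + (-2) + (2) + (-8) + (2) + (-2) + (0) + (0)] = 0/24 = 0
  <chi_8*chi_8, chi_5> = (1/24)[1*(4)*conj(2) + 1*(4)*conj(-2) + 2*(1)*conj(sqrt(3)) + 2*(1)*conj(1) + 2*(4)*conj(0) + 2*(1)*conj(-1) + 2*(1)*conj(-sqrt(3)) + 6*(0)*conj(0) + 6*(0)*conj(0)]
      = (1/24)[(8) + (-8) + (2*sqrt(3)) + (2) + (0) + (-2) + (-2*sqrt(3)) + (0) + (0)] = 0/24 = 0
  <chi_8*chi_8, chi_6> = (1/24)[1*(4)*conj(2) + 1*(4)*conj(2) + 2*(1)*conj(1) + 2*(1)*conj(-1) + 2*(4)*conj(-2) + 2*(1)*conj(-1) + 2*(1)*conj(1) + 6*(0)*conj(0) + 6*(0)*conj(0)]
      = (1/24)[(8) + (8) + (2) + (-2) + (-16) + (-2) + (2) + (0) + (0)] = 0/24 = 0
  <chi_8*chi_8, chi_7> = (1/24)[1*(4)*conj(2) + 1*(4)*conj(-2) + 2*(1)*conj(0) + 2*(1)*conj(-2) + 2*(4)*conj(0) + 2*(1)*conj(2) + 2*(1)*conj(0) + 6*(0)*conj(0) + 6*(0)*conj(0)]
      = (1/24)[(8) + (-8) + (0) + (-4) + (0) + (4) + (0) + (0) + (0)] = 0/24 = 0
  <chi_8*chi_8, chi_8> = (1/24)[1*(4)*conj(2) + 1*(4)*conj(2) + 2*(1)*conj(-1) + 2*(1)*conj(-1) + 2*(4)*conj(2) + 2*(1)*conj(-1) + 2*(1)*conj(-1) + 6*(0)*conj(0) + 6*(0)*conj(0)]
      = (1/24)[(8) + (8) + (-2) + (-2) + (16) + (-2) + (-2) + (0) + (0)] = 24/24 = 1
  <chi_8*chi_8, chi_9> = (1/24)[1*(4)*conj(2) + 1*(4)*conj(-2) + 2*(1)*conj(-sqrt(3)) + 2*(1)*conj(1) + 2*(4)*conj(0) + 2*(1)*conj(-1) + 2*(1)*conj(sqrt(3)) + 6*(0)*conj(0) + 6*(0)*conj(0)]
      = (1/24)[(8) + (-8) + (-2*sqrt(3)) + (2) + (0) + (-2) + (2*sqrt(3)) + (0) + (0)] = 0/24 = 0
Hence the multiplicities are chi_1: 1, chi_2: 1, chi_8: 1. Dimension check: dim(chi_8)*dim(chi_8) = 2*2 = 4 and sum (mult * dim) = 1*1 + 1*1 + 1*2 = 4.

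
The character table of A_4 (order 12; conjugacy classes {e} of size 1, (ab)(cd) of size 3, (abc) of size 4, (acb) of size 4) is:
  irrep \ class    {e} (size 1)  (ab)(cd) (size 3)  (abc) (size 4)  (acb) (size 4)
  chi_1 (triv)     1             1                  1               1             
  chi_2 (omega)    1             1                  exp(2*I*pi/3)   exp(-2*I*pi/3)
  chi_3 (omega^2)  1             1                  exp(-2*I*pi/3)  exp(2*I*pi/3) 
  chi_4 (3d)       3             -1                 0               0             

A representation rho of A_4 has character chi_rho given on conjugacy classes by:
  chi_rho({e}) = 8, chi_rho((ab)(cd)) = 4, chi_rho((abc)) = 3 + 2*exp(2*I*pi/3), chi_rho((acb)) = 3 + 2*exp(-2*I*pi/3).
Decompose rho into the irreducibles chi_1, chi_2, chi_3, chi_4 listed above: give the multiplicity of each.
Multiplicities: chi_1: 3, chi_2: 2, chi_3: 0, chi_4: 1.

Why: Use <chi_rho, chi> = (1/|G|) sum_C |C| * chi_rho(C) * conj(chi(C)) with |G| = 12 for each irreducible chi in the table:
  <chi_rho, chi_1> = (1/12)[1*(8)*conj(1) + 3*(4)*conj(1) + 4*(3 + 2*exp(2*I*pi/3))*conj(1) + 4*(3 + 2*exp(-2*I*pi/3))*conj(1)]
      = (1/12)[(8) + (12) + (12 + 8*exp(2*I*pi/3)) + (12 + 8*exp(-2*I*pi/3))] = 36/12 = 3
  <chi_rho, chi_2> = (1/12)[1*(8)*conj(1) + 3*(4)*conj(1) + 4*(3 + 2*exp(2*I*pi/3))*conj(exp(2*I*pi/3)) + 4*(3 + 2*exp(-2*I*pi/3))*conj(exp(-2*I*pi/3))]
      = (1/12)[(8) + (12) + (8 + 12*exp(-2*I*pi/3)) + (8 + 12*exp(2*I*pi/3))] = 24/12 = 2
  <chi_rho, chi_3> = (1/12)[1*(8)*conj(1) + 3*(4)*conj(1) + 4*(3 + 2*exp(2*I*pi/3))*conj(exp(-2*I*pi/3)) + 4*(3 + 2*exp(-2*I*pi/3))*conj(exp(2*I*pi/3))]
      = (1/12)[(8) + (12) + (8*exp(-2*I*pi/3) + 12*exp(2*I*pi/3)) + (12*exp(-2*I*pi/3) + 8*exp(2*I*pi/3))] = 0/12 = 0
  <chi_rho, chi_4> = (1/12)[1*(8)*conj(3) + 3*(4)*conj(-1) + 4*(3 + 2*exp(2*I*pi/3))*conj(0) + 4*(3 + 2*exp(-2*I*pi/3))*conj(0)]
      = (1/12)[(24) + (-12) + (0) + (0)] = 12/12 = 1
(Exp terms are combined using exp(i*s)*conj(exp(i*t)) = exp(i*(s-t)), and sums of them are collapsed using the identity that for every m > 1 the m distinct m-th roots of unity sum to 0, e.g. 1 + exp(2*I*pi/3) + exp(-2*I*pi/3) = 0.)
Dimension check: dim(rho) = sum (mult * dim) = 3*1 + 2*1 + 0*1 + 1*3 = 8 = chi_rho(e) = 8.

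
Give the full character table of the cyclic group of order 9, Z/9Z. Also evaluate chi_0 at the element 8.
Character table of Z/9Z (irreps indexed chi_0,...,chi_8 with chi_k(m) = zeta_9^(k*m), zeta_9 = exp(2*pi*i/9)):
  irrep \ class  {0} (size 1)  {1} (size 1)    {2} (size 1)    {3} (size 1)    {4} (size 1)    {5} (size 1)    {6} (size 1)    {7} (size 1)    {8} (size 1)  
  chi_0          1             1               1               1               1               1               1               1               1             
  chi_1          1             exp(2*I*pi/9)   exp(4*I*pi/9)   exp(2*I*pi/3)   exp(8*I*pi/9)   exp(-8*I*pi/9)  exp(-2*I*pi/3)  exp(-4*I*pi/9)  exp(-2*I*pi/9)
  chi_2          1             exp(4*I*pi/9)   exp(8*I*pi/9)   exp(-2*I*pi/3)  exp(-2*I*pi/9)  exp(2*I*pi/9)   exp(2*I*pi/3)   exp(-8*I*pi/9)  exp(-4*I*pi/9)
  chi_3          1             exp(2*I*pi/3)   exp(-2*I*pi/3)  1               exp(2*I*pi/3)   exp(-2*I*pi/3)  1               exp(2*I*pi/3)   exp(-2*I*pi/3)
  chi_4          1             exp(8*I*pi/9)   exp(-2*I*pi/9)  exp(2*I*pi/3)   exp(-4*I*pi/9)  exp(4*I*pi/9)   exp(-2*I*pi/3)  exp(2*I*pi/9)   exp(-8*I*pi/9)
  chi_5          1             exp(-8*I*pi/9)  exp(2*I*pi/9)   exp(-2*I*pi/3)  exp(4*I*pi/9)   exp(-4*I*pi/9)  exp(2*I*pi/3)   exp(-2*I*pi/9)  exp(8*I*pi/9) 
  chi_6          1             exp(-2*I*pi/3)  exp(2*I*pi/3)   1               exp(-2*I*pi/3)  exp(2*I*pi/3)   1               exp(-2*I*pi/3)  exp(2*I*pi/3) 
  chi_7          1             exp(-4*I*pi/9)  exp(-8*I*pi/9)  exp(2*I*pi/3)   exp(2*I*pi/9)   exp(-2*I*pi/9)  exp(-2*I*pi/3)  exp(8*I*pi/9)   exp(4*I*pi/9) 
  chi_8          1             exp(-2*I*pi/9)  exp(-4*I*pi/9)  exp(-2*I*pi/3)  exp(-8*I*pi/9)  exp(8*I*pi/9)   exp(2*I*pi/3)   exp(4*I*pi/9)   exp(2*I*pi/9) 

Spot check: chi_0(8) = zeta_9^(0*8) = zeta_9^0 = 1.

Why: Z/9Z is abelian, so all 9 irreducible complex representations are 1-dimensional. They are given by chi_k(m) = zeta_9^(k*m) for k = 0,...,8. Row orthogonality: sum_m chi_k(m) conj(chi_l(m)) = 9 * [k = l].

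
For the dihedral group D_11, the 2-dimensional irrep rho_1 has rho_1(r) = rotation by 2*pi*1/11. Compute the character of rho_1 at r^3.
chi_{rho_1}(r^3) = 2*cos(2*pi*1*3/11) = -2*cos(5*pi/11)

Justification: rho_1(r^3) is rotation by angle 2*pi*1*3/11, whose trace is 2*cos(2*pi*1*3/11) = -2*cos(5*pi/11).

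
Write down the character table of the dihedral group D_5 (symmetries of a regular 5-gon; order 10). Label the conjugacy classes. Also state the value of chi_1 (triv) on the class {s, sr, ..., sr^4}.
Conjugacy classes: {e} of size 1, {r^1, r^4} of size 2, {r^2, r^3} of size 2, {s, sr, ..., sr^4} of size 5.
Character table:
  irrep \ class              {e} (size 1)  {r^1, r^4} (size 2)  {r^2, r^3} (size 2)  {s, sr, ..., sr^4} (size 5)
  chi_1 (triv)               1             1                    1                    1                          
  chi_2 (sign: r->1, s->-1)  1             1                    1                    -1                         
  chi_3 (2d, j=1)            2             -1/2 + sqrt(5)/2     -sqrt(5)/2 - 1/2     0                          
  chi_4 (2d, j=2)            2             -sqrt(5)/2 - 1/2     -1/2 + sqrt(5)/2     0                          

Spot check: chi_1 (triv) on {s, sr, ..., sr^4} = 1.

Justification: D_5 has order 2*5 = 10 with 4 conjugacy classes, hence 4 irreducibles. Sum of squared dims 1 + 1 + 4 + 4 = 10 = |G|. Linear characters come from the abelianisation; the 2-dimensional irreps have character r^k -> 2*cos(2*pi*j*k/5), reflections -> 0.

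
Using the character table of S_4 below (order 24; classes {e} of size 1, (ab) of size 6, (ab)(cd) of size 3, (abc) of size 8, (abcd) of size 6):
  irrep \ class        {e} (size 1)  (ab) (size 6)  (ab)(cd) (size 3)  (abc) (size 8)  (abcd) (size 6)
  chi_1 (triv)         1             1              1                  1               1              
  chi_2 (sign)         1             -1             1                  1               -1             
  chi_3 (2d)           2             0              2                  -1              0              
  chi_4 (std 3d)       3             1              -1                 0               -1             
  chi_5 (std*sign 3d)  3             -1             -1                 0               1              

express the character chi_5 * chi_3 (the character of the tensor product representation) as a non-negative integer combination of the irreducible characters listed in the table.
chi_5 tensor chi_3 = chi_4 + chi_5 (all other irreducibles have multiplicity 0).

Reasoning: The character of a tensor product is the pointwise product (chi_5 * chi_3)(C) = chi_5(C) * chi_3(C):
  {e}: (3)*(2), (ab): (-1)*(0), (ab)(cd): (-1)*(2), (abc): (0)*(-1), (abcd): (1)*(0)
so (chi_5 * chi_3) takes values
  {e} -> 6, (ab) -> 0, (ab)(cd) -> -2, (abc) -> 0, (abcd) -> 0.
Now take the inner product of this character with each irreducible chi from the table, <chi_5*chi_3, chi> = (1/24) sum_C |C| (chi_5*chi_3)(C) conj(chi(C)):
  <chi_5*chi_3, chi_1> = (1/24)[1*(6)*conj(1) + 6*(0)*conj(1) + 3*(-2)*conj(1) + 8*(0)*conj(1) + 6*(0)*conj(1)]
      = (1/24)[(6) + (0) + (-6) + (0) + (0)] = 0/24 = 0
  <chi_5*chi_3, chi_2> = (1/24)[1*(6)*conj(1) + 6*(0)*conj(-1) + 3*(-2)*conj(1) + 8*(0)*conj(1) + 6*(0)*conj(-1)]
      = (1/24)[(6) + (0) + (-6) + (0) + (0)] = 0/24 = 0
  <chi_5*chi_3, chi_3> = (1/24)[1*(6)*conj(2) + 6*(0)*conj(0) + 3*(-2)*conj(2) + 8*(0)*conj(-1) + 6*(0)*conj(0)]
      = (1/24)[(12) + (0) + (-12) + (0) + (0)] = 0/24 = 0
  <chi_5*chi_3, chi_4> = (1/24)[1*(6)*conj(3) + 6*(0)*conj(1) + 3*(-2)*conj(-1) + 8*(0)*conj(0) + 6*(0)*conj(-1)]
      = (1/24)[(18) + (0) + (6) + (0) + (0)] = 24/24 = 1
  <chi_5*chi_3, chi_5> = (1/24)[1*(6)*conj(3) + 6*(0)*conj(-1) + 3*(-2)*conj(-1) + 8*(0)*conj(0) + 6*(0)*conj(1)]
      = (1/24)[(18) + (0) + (6) + (0) + (0)] = 24/24 = 1
Hence the multiplicities are chi_4: 1, chi_5: 1. Dimension check: dim(chi_5)*dim(chi_3) = 3*2 = 6 and sum (mult * dim) = 1*3 + 1*3 = 6.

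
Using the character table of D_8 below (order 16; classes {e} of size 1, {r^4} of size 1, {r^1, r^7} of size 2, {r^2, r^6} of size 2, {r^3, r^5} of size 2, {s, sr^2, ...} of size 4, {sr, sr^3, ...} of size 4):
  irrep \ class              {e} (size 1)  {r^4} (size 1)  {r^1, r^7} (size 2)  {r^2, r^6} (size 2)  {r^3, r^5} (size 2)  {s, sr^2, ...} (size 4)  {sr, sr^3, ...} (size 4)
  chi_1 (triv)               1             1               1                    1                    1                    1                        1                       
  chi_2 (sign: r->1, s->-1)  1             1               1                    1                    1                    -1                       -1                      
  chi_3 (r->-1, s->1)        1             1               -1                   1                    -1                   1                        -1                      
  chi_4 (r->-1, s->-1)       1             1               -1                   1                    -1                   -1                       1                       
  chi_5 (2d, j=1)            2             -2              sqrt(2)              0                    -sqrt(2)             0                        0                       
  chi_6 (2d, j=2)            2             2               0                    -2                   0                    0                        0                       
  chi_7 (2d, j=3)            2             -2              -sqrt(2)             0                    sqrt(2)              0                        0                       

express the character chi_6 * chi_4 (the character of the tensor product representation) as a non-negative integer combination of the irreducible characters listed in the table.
chi_6 tensor chi_4 = chi_6 (all other irreducibles have multiplicity 0).

Argument: The character of a tensor product is the pointwise product (chi_6 * chi_4)(C) = chi_6(C) * chi_4(C):
  {e}: (2)*(1), {r^4}: (2)*(1), {r^1, r^7}: (0)*(-1), {r^2, r^6}: (-2)*(1), {r^3, r^5}: (0)*(-1), {s, sr^2, ...}: (0)*(-1), {sr, sr^3, ...}: (0)*(1)
so (chi_6 * chi_4) takes values
  {e} -> 2, {r^4} -> 2, {r^1, r^7} -> 0, {r^2, r^6} -> -2, {r^3, r^5} -> 0, {s, sr^2, ...} -> 0, {sr, sr^3, ...} -> 0.
Now take the inner product of this character with each irreducible chi from the table, <chi_6*chi_4, chi> = (1/16) sum_C |C| (chi_6*chi_4)(C) conj(chi(C)):
  <chi_6*chi_4, chi_1> = (1/16)[1*(2)*conj(1) + 1*(2)*conj(1) + 2*(0)*conj(1) + 2*(-2)*conj(1) + 2*(0)*conj(1) + 4*(0)*conj(1) + 4*(0)*conj(1)]
      = (1/16)[(2) + (2) + (0) + (-4) + (0) + (0) + (0)] = 0/16 = 0
  <chi_6*chi_4, chi_2> = (1/16)[1*(2)*conj(1) + 1*(2)*conj(1) + 2*(0)*conj(1) + 2*(-2)*conj(1) + 2*(0)*conj(1) + 4*(0)*conj(-1) + 4*(0)*conj(-1)]
      = (1/16)[(2) + (2) + (0) + (-4) + (0) + (0) + (0)] = 0/16 = 0
  <chi_6*chi_4, chi_3> = (1/16)[1*(2)*conj(1) + 1*(2)*conj(1) + 2*(0)*conj(-1) + 2*(-2)*conj(1) + 2*(0)*conj(-1) + 4*(0)*conj(1) + 4*(0)*conj(-1)]
      = (1/16)[(2) + (2) + (0) + (-4) + (0) + (0) + (0)] = 0/16 = 0
  <chi_6*chi_4, chi_4> = (1/16)[1*(2)*conj(1) + 1*(2)*conj(1) + 2*(0)*conj(-1) + 2*(-2)*conj(1) + 2*(0)*conj(-1) + 4*(0)*conj(-1) + 4*(0)*conj(1)]
      = (1/16)[(2) + (2) + (0) + (-4) + (0) + (0) + (0)] = 0/16 = 0
  <chi_6*chi_4, chi_5> = (1/16)[1*(2)*conj(2) + 1*(2)*conj(-2) + 2*(0)*conj(sqrt(2)) + 2*(-2)*conj(0) + 2*(0)*conj(-sqrt(2)) + 4*(0)*conj(0) + 4*(0)*conj(0)]
      = (1/16)[(4) + (-4) + (0) + (0) + (0) + (0) + (0)] = 0/16 = 0
  <chi_6*chi_4, chi_6> = (1/16)[1*(2)*conj(2) + 1*(2)*conj(2) + 2*(0)*conj(0) + 2*(-2)*conj(-2) + 2*(0)*conj(0) + 4*(0)*conj(0) + 4*(0)*conj(0)]
      = (1/16)[(4) + (4) + (0) + (8) + (0) + (0) + (0)] = 16/16 = 1
  <chi_6*chi_4, chi_7> = (1/16)[1*(2)*conj(2) + 1*(2)*conj(-2) + 2*(0)*conj(-sqrt(2)) + 2*(-2)*conj(0) + 2*(0)*conj(sqrt(2)) + 4*(0)*conj(0) + 4*(0)*conj(0)]
      = (1/16)[(4) + (-4) + (0) + (0) + (0) + (0) + (0)] = 0/16 = 0
Hence the multiplicities are chi_6: 1. Dimension check: dim(chi_6)*dim(chi_4) = 2*1 = 2 and sum (mult * dim) = 1*2 = 2.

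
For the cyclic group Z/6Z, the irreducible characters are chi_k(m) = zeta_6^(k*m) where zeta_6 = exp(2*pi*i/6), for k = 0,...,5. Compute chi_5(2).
chi_5(2) = zeta_6^10 = exp(-2*I*pi/3)

Proof sketch: chi_5(2) = zeta_6^(5*2) = zeta_6^10. Since zeta_6^6 = 1, this equals zeta_6^4 = exp(2*pi*i*4/6) = exp(-2*I*pi/3).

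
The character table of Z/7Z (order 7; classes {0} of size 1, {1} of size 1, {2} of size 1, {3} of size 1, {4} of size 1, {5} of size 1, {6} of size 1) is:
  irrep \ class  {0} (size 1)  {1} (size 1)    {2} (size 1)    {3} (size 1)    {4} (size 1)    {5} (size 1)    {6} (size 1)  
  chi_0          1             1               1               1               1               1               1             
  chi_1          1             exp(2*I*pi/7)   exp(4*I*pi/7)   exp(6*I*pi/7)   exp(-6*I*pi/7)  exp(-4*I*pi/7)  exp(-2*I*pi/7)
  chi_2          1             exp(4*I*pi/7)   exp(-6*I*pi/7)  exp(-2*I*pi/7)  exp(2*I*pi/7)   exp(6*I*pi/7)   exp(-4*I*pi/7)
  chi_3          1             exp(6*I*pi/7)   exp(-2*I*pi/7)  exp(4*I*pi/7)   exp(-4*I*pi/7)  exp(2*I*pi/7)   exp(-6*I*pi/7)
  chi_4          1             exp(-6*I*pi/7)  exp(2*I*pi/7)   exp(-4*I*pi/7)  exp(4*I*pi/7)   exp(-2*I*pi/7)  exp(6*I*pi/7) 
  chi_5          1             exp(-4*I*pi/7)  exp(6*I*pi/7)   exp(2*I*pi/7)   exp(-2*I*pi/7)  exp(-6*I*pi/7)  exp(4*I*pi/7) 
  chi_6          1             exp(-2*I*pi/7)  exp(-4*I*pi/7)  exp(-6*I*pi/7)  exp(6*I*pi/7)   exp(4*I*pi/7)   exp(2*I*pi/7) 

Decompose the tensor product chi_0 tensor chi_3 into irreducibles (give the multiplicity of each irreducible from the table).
chi_0 tensor chi_3 = chi_3 (all other irreducibles have multiplicity 0).

Working: The character of a tensor product is the pointwise product (chi_0 * chi_3)(C) = chi_0(C) * chi_3(C):
  {0}: (1)*(1), {1}: (1)*(exp(6*I*pi/7)), {2}: (1)*(exp(-2*I*pi/7)), {3}: (1)*(exp(4*I*pi/7)), {4}: (1)*(exp(-4*I*pi/7)), {5}: (1)*(exp(2*I*pi/7)), {6}: (1)*(exp(-6*I*pi/7))
so (chi_0 * chi_3) takes values
  {0} -> 1, {1} -> exp(6*I*pi/7), {2} -> exp(-2*I*pi/7), {3} -> exp(4*I*pi/7), {4} -> exp(-4*I*pi/7), {5} -> exp(2*I*pi/7), {6} -> exp(-6*I*pi/7).
Now take the inner product of this character with each irreducible chi from the table, <chi_0*chi_3, chi> = (1/7) sum_C |C| (chi_0*chi_3)(C) conj(chi(C)):
  <chi_0*chi_3, chi_0> = (1/7)[1*(1)*conj(1) + 1*(exp(6*I*pi/7))*conj(1) + 1*(exp(-2*I*pi/7))*conj(1) + 1*(exp(4*I*pi/7))*conj(1) + 1*(exp(-4*I*pi/7))*conj(1) + 1*(exp(2*I*pi/7))*conj(1) + 1*(exp(-6*I*pi/7))*conj(1)]
      = (1/7)[(1) + (exp(6*I*pi/7)) + (exp(-2*I*pi/7)) + (exp(4*I*pi/7)) + (exp(-4*I*pi/7)) + (exp(2*I*pi/7)) + (exp(-6*I*pi/7))] = 0/7 = 0
  <chi_0*chi_3, chi_1> = (1/7)[1*(1)*conj(1) + 1*(exp(6*I*pi/7))*conj(exp(2*I*pi/7)) + 1*(exp(-2*I*pi/7))*conj(exp(4*I*pi/7)) + 1*(exp(4*I*pi/7))*conj(exp(6*I*pi/7)) + 1*(exp(-4*I*pi/7))*conj(exp(-6*I*pi/7)) + 1*(exp(2*I*pi/7))*conj(exp(-4*I*pi/7)) + 1*(exp(-6*I*pi/7))*conj(exp(-2*I*pi/7))]
      = (1/7)[(1) + (exp(4*I*pi/7)) + (exp(-6*I*pi/7)) + (exp(-2*I*pi/7)) + (exp(2*I*pi/7)) + (exp(6*I*pi/7)) + (exp(-4*I*pi/7))] = 0/7 = 0
  <chi_0*chi_3, chi_2> = (1/7)[1*(1)*conj(1) + 1*(exp(6*I*pi/7))*conj(exp(4*I*pi/7)) + 1*(exp(-2*I*pi/7))*conj(exp(-6*I*pi/7)) + 1*(exp(4*I*pi/7))*conj(exp(-2*I*pi/7)) + 1*(exp(-4*I*pi/7))*conj(exp(2*I*pi/7)) + 1*(exp(2*I*pi/7))*conj(exp(6*I*pi/7)) + 1*(exp(-6*I*pi/7))*conj(exp(-4*I*pi/7))]
      = (1/7)[(1) + (exp(2*I*pi/7)) + (exp(4*I*pi/7)) + (exp(6*I*pi/7)) + (exp(-6*I*pi/7)) + (exp(-4*I*pi/7)) + (exp(-2*I*pi/7))] = 0/7 = 0
  <chi_0*chi_3, chi_3> = (1/7)[1*(1)*conj(1) + 1*(exp(6*I*pi/7))*conj(exp(6*I*pi/7)) + 1*(exp(-2*I*pi/7))*conj(exp(-2*I*pi/7)) + 1*(exp(4*I*pi/7))*conj(exp(4*I*pi/7)) + 1*(exp(-4*I*pi/7))*conj(exp(-4*I*pi/7)) + 1*(exp(2*I*pi/7))*conj(exp(2*I*pi/7)) + 1*(exp(-6*I*pi/7))*conj(exp(-6*I*pi/7))]
      = (1/7)[(1) + (1) + (1) + (1) + (1) + (1) + (1)] = 7/7 = 1
  <chi_0*chi_3, chi_4> = (1/7)[1*(1)*conj(1) + 1*(exp(6*I*pi/7))*conj(exp(-6*I*pi/7)) + 1*(exp(-2*I*pi/7))*conj(exp(2*I*pi/7)) + 1*(exp(4*I*pi/7))*conj(exp(-4*I*pi/7)) + 1*(exp(-4*I*pi/7))*conj(exp(4*I*pi/7)) + 1*(exp(2*I*pi/7))*conj(exp(-2*I*pi/7)) + 1*(exp(-6*I*pi/7))*conj(exp(6*I*pi/7))]
      = (1/7)[(1) + (exp(-2*I*pi/7)) + (exp(-4*I*pi/7)) + (exp(-6*I*pi/7)) + (exp(6*I*pi/7)) + (exp(4*I*pi/7)) + (exp(2*I*pi/7))] = 0/7 = 0
  <chi_0*chi_3, chi_5> = (1/7)[1*(1)*conj(1) + 1*(exp(6*I*pi/7))*conj(exp(-4*I*pi/7)) + 1*(exp(-2*I*pi/7))*conj(exp(6*I*pi/7)) + 1*(exp(4*I*pi/7))*conj(exp(2*I*pi/7)) + 1*(exp(-4*I*pi/7))*conj(exp(-2*I*pi/7)) + 1*(exp(2*I*pi/7))*conj(exp(-6*I*pi/7)) + 1*(exp(-6*I*pi/7))*conj(exp(4*I*pi/7))]
      = (1/7)[(1) + (exp(-4*I*pi/7)) + (exp(6*I*pi/7)) + (exp(2*I*pi/7)) + (exp(-2*I*pi/7)) + (exp(-6*I*pi/7)) + (exp(4*I*pi/7))] = 0/7 = 0
  <chi_0*chi_3, chi_6> = (1/7)[1*(1)*conj(1) + 1*(exp(6*I*pi/7))*conj(exp(-2*I*pi/7)) + 1*(exp(-2*I*pi/7))*conj(exp(-4*I*pi/7)) + 1*(exp(4*I*pi/7))*conj(exp(-6*I*pi/7)) + 1*(exp(-4*I*pi/7))*conj(exp(6*I*pi/7)) + 1*(exp(2*I*pi/7))*conj(exp(4*I*pi/7)) + 1*(exp(-6*I*pi/7))*conj(exp(2*I*pi/7))]
      = (1/7)[(1) + (exp(-6*I*pi/7)) + (exp(2*I*pi/7)) + (exp(-4*I*pi/7)) + (exp(4*I*pi/7)) + (exp(-2*I*pi/7)) + (exp(6*I*pi/7))] = 0/7 = 0
(Exp terms are combined using exp(i*s)*conj(exp(i*t)) = exp(i*(s-t)), and sums of them are collapsed using the identity that for every m > 1 the m distinct m-th roots of unity sum to 0, e.g. 1 + exp(2*I*pi/3) + exp(-2*I*pi/3) = 0.)
Hence the multiplicities are chi_3: 1. Dimension check: dim(chi_0)*dim(chi_3) = 1*1 = 1 and sum (mult * dim) = 1*1 = 1.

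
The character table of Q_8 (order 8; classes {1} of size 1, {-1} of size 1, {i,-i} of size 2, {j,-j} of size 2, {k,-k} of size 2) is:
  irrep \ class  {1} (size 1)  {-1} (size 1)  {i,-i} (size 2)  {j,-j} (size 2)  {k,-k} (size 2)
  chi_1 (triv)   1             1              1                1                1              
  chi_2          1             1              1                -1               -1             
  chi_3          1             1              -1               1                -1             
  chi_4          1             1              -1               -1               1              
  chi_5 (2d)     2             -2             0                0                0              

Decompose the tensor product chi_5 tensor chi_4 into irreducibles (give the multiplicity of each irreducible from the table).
chi_5 tensor chi_4 = chi_5 (all other irreducibles have multiplicity 0).

Derivation: The character of a tensor product is the pointwise product (chi_5 * chi_4)(C) = chi_5(C) * chi_4(C):
  {1}: (2)*(1), {-1}: (-2)*(1), {i,-i}: (0)*(-1), {j,-j}: (0)*(-1), {k,-k}: (0)*(1)
so (chi_5 * chi_4) takes values
  {1} -> 2, {-1} -> -2, {i,-i} -> 0, {j,-j} -> 0, {k,-k} -> 0.
Now take the inner product of this character with each irreducible chi from the table, <chi_5*chi_4, chi> = (1/8) sum_C |C| (chi_5*chi_4)(C) conj(chi(C)):
  <chi_5*chi_4, chi_1> = (1/8)[1*(2)*conj(1) + 1*(-2)*conj(1) + 2*(0)*conj(1) + 2*(0)*conj(1) + 2*(0)*conj(1)]
      = (1/8)[(2) + (-2) + (0) + (0) + (0)] = 0/8 = 0
  <chi_5*chi_4, chi_2> = (1/8)[1*(2)*conj(1) + 1*(-2)*conj(1) + 2*(0)*conj(1) + 2*(0)*conj(-1) + 2*(0)*conj(-1)]
      = (1/8)[(2) + (-2) + (0) + (0) + (0)] = 0/8 = 0
  <chi_5*chi_4, chi_3> = (1/8)[1*(2)*conj(1) + 1*(-2)*conj(1) + 2*(0)*conj(-1) + 2*(0)*conj(1) + 2*(0)*conj(-1)]
      = (1/8)[(2) + (-2) + (0) + (0) + (0)] = 0/8 = 0
  <chi_5*chi_4, chi_4> = (1/8)[1*(2)*conj(1) + 1*(-2)*conj(1) + 2*(0)*conj(-1) + 2*(0)*conj(-1) + 2*(0)*conj(1)]
      = (1/8)[(2) + (-2) + (0) + (0) + (0)] = 0/8 = 0
  <chi_5*chi_4, chi_5> = (1/8)[1*(2)*conj(2) + 1*(-2)*conj(-2) + 2*(0)*conj(0) + 2*(0)*conj(0) + 2*(0)*conj(0)]
      = (1/8)[(4) + (4) + (0) + (0) + (0)] = 8/8 = 1
Hence the multiplicities are chi_5: 1. Dimension check: dim(chi_5)*dim(chi_4) = 2*1 = 2 and sum (mult * dim) = 1*2 = 2.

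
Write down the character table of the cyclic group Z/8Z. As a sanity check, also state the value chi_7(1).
Character table of Z/8Z (irreps indexed chi_0,...,chi_7 with chi_k(m) = zeta_8^(k*m), zeta_8 = exp(2*pi*i/8)):
  irrep \ class  {0} (size 1)  {1} (size 1)    {2} (size 1)  {3} (size 1)    {4} (size 1)  {5} (size 1)    {6} (size 1)  {7} (size 1)  
  chi_0          1             1               1             1               1             1               1             1             
  chi_1          1             exp(I*pi/4)     I             exp(3*I*pi/4)   -1            exp(-3*I*pi/4)  -I            exp(-I*pi/4)  
  chi_2          1             I               -1            -I              1             I               -1            -I            
  chi_3          1             exp(3*I*pi/4)   -I            exp(I*pi/4)     -1            exp(-I*pi/4)    I             exp(-3*I*pi/4)
  chi_4          1             -1              1             -1              1             -1              1             -1            
  chi_5          1             exp(-3*I*pi/4)  I             exp(-I*pi/4)    -1            exp(I*pi/4)     -I            exp(3*I*pi/4) 
  chi_6          1             -I              -1            I               1             -I              -1            I             
  chi_7          1             exp(-I*pi/4)    -I            exp(-3*I*pi/4)  -1            exp(3*I*pi/4)   I             exp(I*pi/4)   

Spot check: chi_7(1) = zeta_8^(7*1) = zeta_8^7 = exp(-I*pi/4).

Derivation: Z/8Z is abelian, so all 8 irreducible complex representations are 1-dimensional. They are given by chi_k(m) = zeta_8^(k*m) for k = 0,...,7. Row orthogonality: sum_m chi_k(m) conj(chi_l(m)) = 8 * [k = l].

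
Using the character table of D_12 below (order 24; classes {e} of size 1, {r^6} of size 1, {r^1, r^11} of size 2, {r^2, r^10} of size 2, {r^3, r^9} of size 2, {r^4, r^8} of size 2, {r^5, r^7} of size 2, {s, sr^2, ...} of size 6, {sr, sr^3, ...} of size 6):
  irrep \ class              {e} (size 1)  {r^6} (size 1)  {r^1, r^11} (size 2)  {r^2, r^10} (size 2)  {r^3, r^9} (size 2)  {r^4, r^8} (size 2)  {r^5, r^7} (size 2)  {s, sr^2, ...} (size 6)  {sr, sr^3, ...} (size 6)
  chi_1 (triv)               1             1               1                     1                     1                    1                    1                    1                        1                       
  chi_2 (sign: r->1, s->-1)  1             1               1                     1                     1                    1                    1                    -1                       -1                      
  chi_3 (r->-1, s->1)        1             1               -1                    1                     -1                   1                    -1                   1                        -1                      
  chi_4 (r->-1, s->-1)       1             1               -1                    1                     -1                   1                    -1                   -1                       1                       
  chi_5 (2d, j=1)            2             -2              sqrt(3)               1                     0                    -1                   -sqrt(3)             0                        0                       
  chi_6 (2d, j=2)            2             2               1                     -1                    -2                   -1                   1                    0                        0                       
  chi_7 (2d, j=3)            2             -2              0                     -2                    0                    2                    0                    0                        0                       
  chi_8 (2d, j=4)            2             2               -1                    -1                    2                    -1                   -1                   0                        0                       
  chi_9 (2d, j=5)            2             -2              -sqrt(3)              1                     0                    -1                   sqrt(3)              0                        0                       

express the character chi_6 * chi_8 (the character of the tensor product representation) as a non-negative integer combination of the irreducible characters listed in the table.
chi_6 tensor chi_8 = chi_3 + chi_4 + chi_6 (all other irreducibles have multiplicity 0).

Working: The character of a tensor product is the pointwise product (chi_6 * chi_8)(C) = chi_6(C) * chi_8(C):
  {e}: (2)*(2), {r^6}: (2)*(2), {r^1, r^11}: (1)*(-1), {r^2, r^10}: (-1)*(-1), {r^3, r^9}: (-2)*(2), {r^4, r^8}: (-1)*(-1), {r^5, r^7}: (1)*(-1), {s, sr^2, ...}: (0)*(0), {sr, sr^3, ...}: (0)*(0)
so (chi_6 * chi_8) takes values
  {e} -> 4, {r^6} -> 4, {r^1, r^11} -> -1, {r^2, r^10} -> 1, {r^3, r^9} -> -4, {r^4, r^8} -> 1, {r^5, r^7} -> -1, {s, sr^2, ...} -> 0, {sr, sr^3, ...} -> 0.
Now take the inner product of this character with each irreducible chi from the table, <chi_6*chi_8, chi> = (1/24) sum_C |C| (chi_6*chi_8)(C) conj(chi(C)):
  <chi_6*chi_8, chi_1> = (1/24)[1*(4)*conj(1) + 1*(4)*conj(1) + 2*(-1)*conj(1) + 2*(1)*conj(1) + 2*(-4)*conj(1) + 2*(1)*conj(1) + 2*(-1)*conj(1) + 6*(0)*conj(1) + 6*(0)*conj(1)]
      = (1/24)[(4) + (4) + (-2) + (2) + (-8) + (2) + (-2) + (0) + (0)] = 0/24 = 0
  <chi_6*chi_8, chi_2> = (1/24)[1*(4)*conj(1) + 1*(4)*conj(1) + 2*(-1)*conj(1) + 2*(1)*conj(1) + 2*(-4)*conj(1) + 2*(1)*conj(1) + 2*(-1)*conj(1) + 6*(0)*conj(-1) + 6*(0)*conj(-1)]
      = (1/24)[(4) + (4) + (-2) + (2) + (-8) + (2) + (-2) + (0) + (0)] = 0/24 = 0
  <chi_6*chi_8, chi_3> = (1/24)[1*(4)*conj(1) + 1*(4)*conj(1) + 2*(-1)*conj(-1) + 2*(1)*conj(1) + 2*(-4)*conj(-1) + 2*(1)*conj(1) + 2*(-1)*conj(-1) + 6*(0)*conj(1) + 6*(0)*conj(-1)]
      = (1/24)[(4) + (4) + (2) + (2) + (8) + (2) + (2) + (0) + (0)] = 24/24 = 1
  <chi_6*chi_8, chi_4> = (1/24)[1*(4)*conj(1) + 1*(4)*conj(1) + 2*(-1)*conj(-1) + 2*(1)*conj(1) + 2*(-4)*conj(-1) + 2*(1)*conj(1) + 2*(-1)*conj(-1) + 6*(0)*conj(-1) + 6*(0)*conj(1)]
      = (1/24)[(4) + (4) + (2) + (2) + (8) + (2) + (2) + (0) + (0)] = 24/24 = 1
  <chi_6*chi_8, chi_5> = (1/24)[1*(4)*conj(2) + 1*(4)*conj(-2) + 2*(-1)*conj(sqrt(3)) + 2*(1)*conj(1) + 2*(-4)*conj(0) + 2*(1)*conj(-1) + 2*(-1)*conj(-sqrt(3)) + 6*(0)*conj(0) + 6*(0)*conj(0)]
      = (1/24)[(8) + (-8) + (-2*sqrt(3)) + (2) + (0) + (-2) + (2*sqrt(3)) + (0) + (0)] = 0/24 = 0
  <chi_6*chi_8, chi_6> = (1/24)[1*(4)*conj(2) + 1*(4)*conj(2) + 2*(-1)*conj(1) + 2*(1)*conj(-1) + 2*(-4)*conj(-2) + 2*(1)*conj(-1) + 2*(-1)*conj(1) + 6*(0)*conj(0) + 6*(0)*conj(0)]
      = (1/24)[(8) + (8) + (-2) + (-2) + (16) + (-2) + (-2) + (0) + (0)] = 24/24 = 1
  <chi_6*chi_8, chi_7> = (1/24)[1*(4)*conj(2) + 1*(4)*conj(-2) + 2*(-1)*conj(0) + 2*(1)*conj(-2) + 2*(-4)*conj(0) + 2*(1)*conj(2) + 2*(-1)*conj(0) + 6*(0)*conj(0) + 6*(0)*conj(0)]
      = (1/24)[(8) + (-8) + (0) + (-4) + (0) + (4) + (0) + (0) + (0)] = 0/24 = 0
  <chi_6*chi_8, chi_8> = (1/24)[1*(4)*conj(2) + 1*(4)*conj(2) + 2*(-1)*conj(-1) + 2*(1)*conj(-1) + 2*(-4)*conj(2) + 2*(1)*conj(-1) + 2*(-1)*conj(-1) + 6*(0)*conj(0) + 6*(0)*conj(0)]
      = (1/24)[(8) + (8) + (2) + (-2) + (-16) + (-2) + (2) + (0) + (0)] = 0/24 = 0
  <chi_6*chi_8, chi_9> = (1/24)[1*(4)*conj(2) + 1*(4)*conj(-2) + 2*(-1)*conj(-sqrt(3)) + 2*(1)*conj(1) + 2*(-4)*conj(0) + 2*(1)*conj(-1) + 2*(-1)*conj(sqrt(3)) + 6*(0)*conj(0) + 6*(0)*conj(0)]
      = (1/24)[(8) + (-8) + (2*sqrt(3)) + (2) + (0) + (-2) + (-2*sqrt(3)) + (0) + (0)] = 0/24 = 0
Hence the multiplicities are chi_3: 1, chi_4: 1, chi_6: 1. Dimension check: dim(chi_6)*dim(chi_8) = 2*2 = 4 and sum (mult * dim) = 1*1 + 1*1 + 1*2 = 4.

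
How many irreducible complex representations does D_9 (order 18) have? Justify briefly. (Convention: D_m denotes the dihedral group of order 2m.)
6

Justification: The number of irreducible complex representations of a finite group equals its number of conjugacy classes. D_9 has 6 conjugacy classes ((n+3)/2 for n odd), so D_9 (order 18) has exactly 6 irreducible complex representations.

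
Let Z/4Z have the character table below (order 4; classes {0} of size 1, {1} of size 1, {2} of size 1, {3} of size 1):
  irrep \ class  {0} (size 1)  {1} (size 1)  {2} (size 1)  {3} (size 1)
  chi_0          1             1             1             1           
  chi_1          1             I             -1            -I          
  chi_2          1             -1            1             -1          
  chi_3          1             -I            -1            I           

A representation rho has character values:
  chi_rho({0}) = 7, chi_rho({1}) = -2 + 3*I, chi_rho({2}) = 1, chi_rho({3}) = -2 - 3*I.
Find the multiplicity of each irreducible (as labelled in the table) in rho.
Multiplicities: chi_0: 1, chi_1: 3, chi_2: 3, chi_3: 0.

Explanation: Use <chi_rho, chi> = (1/|G|) sum_C |C| * chi_rho(C) * conj(chi(C)) with |G| = 4 for each irreducible chi in the table:
  <chi_rho, chi_0> = (1/4)[1*(7)*conj(1) + 1*(-2 + 3*I)*conj(1) + 1*(1)*conj(1) + 1*(-2 - 3*I)*conj(1)]
      = (1/4)[(7) + (-2 + 3*I) + (1) + (-2 - 3*I)] = 4/4 = 1
  <chi_rho, chi_1> = (1/4)[1*(7)*conj(1) + 1*(-2 + 3*I)*conj(I) + 1*(1)*conj(-1) + 1*(-2 - 3*I)*conj(-I)]
      = (1/4)[(7) + (3 + 2*I) + (-1) + (3 - 2*I)] = 12/4 = 3
  <chi_rho, chi_2> = (1/4)[1*(7)*conj(1) + 1*(-2 + 3*I)*conj(-1) + 1*(1)*conj(1) + 1*(-2 - 3*I)*conj(-1)]
      = (1/4)[(7) + (2 - 3*I) + (1) + (2 + 3*I)] = 12/4 = 3
  <chi_rho, chi_3> = (1/4)[1*(7)*conj(1) + 1*(-2 + 3*I)*conj(-I) + 1*(1)*conj(-1) + 1*(-2 - 3*I)*conj(I)]
      = (1/4)[(7) + (-3 - 2*I) + (-1) + (-3 + 2*I)] = 0/4 = 0
(Exp terms are combined using exp(i*s)*conj(exp(i*t)) = exp(i*(s-t)), and sums of them are collapsed using the identity that for every m > 1 the m distinct m-th roots of unity sum to 0, e.g. 1 + exp(2*I*pi/3) + exp(-2*I*pi/3) = 0.)
Dimension check: dim(rho) = sum (mult * dim) = 1*1 + 3*1 + 3*1 + 0*1 = 7 = chi_rho(e) = 7.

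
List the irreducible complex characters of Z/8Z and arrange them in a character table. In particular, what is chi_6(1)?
Character table of Z/8Z (irreps indexed chi_0,...,chi_7 with chi_k(m) = zeta_8^(k*m), zeta_8 = exp(2*pi*i/8)):
  irrep \ class  {0} (size 1)  {1} (size 1)    {2} (size 1)  {3} (size 1)    {4} (size 1)  {5} (size 1)    {6} (size 1)  {7} (size 1)  
  chi_0          1             1               1             1               1             1               1             1             
  chi_1          1             exp(I*pi/4)     I             exp(3*I*pi/4)   -1            exp(-3*I*pi/4)  -I            exp(-I*pi/4)  
  chi_2          1             I               -1            -I              1             I               -1            -I            
  chi_3          1             exp(3*I*pi/4)   -I            exp(I*pi/4)     -1            exp(-I*pi/4)    I             exp(-3*I*pi/4)
  chi_4          1             -1              1             -1              1             -1              1             -1            
  chi_5          1             exp(-3*I*pi/4)  I             exp(-I*pi/4)    -1            exp(I*pi/4)     -I            exp(3*I*pi/4) 
  chi_6          1             -I              -1            I               1             -I              -1            I             
  chi_7          1             exp(-I*pi/4)    -I            exp(-3*I*pi/4)  -1            exp(3*I*pi/4)   I             exp(I*pi/4)   

Spot check: chi_6(1) = zeta_8^(6*1) = zeta_8^6 = -I.

Why: Z/8Z is abelian, so all 8 irreducible complex representations are 1-dimensional. They are given by chi_k(m) = zeta_8^(k*m) for k = 0,...,7. Row orthogonality: sum_m chi_k(m) conj(chi_l(m)) = 8 * [k = l].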